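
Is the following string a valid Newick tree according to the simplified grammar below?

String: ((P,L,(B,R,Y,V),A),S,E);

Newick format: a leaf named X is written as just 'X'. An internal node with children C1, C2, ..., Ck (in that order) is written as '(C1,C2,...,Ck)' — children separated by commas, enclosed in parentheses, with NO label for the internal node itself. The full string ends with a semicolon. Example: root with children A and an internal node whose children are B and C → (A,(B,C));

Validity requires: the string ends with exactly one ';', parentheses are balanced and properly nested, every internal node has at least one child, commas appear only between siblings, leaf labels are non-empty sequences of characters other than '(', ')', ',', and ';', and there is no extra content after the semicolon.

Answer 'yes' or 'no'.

Input: ((P,L,(B,R,Y,V),A),S,E);
Paren balance: 3 '(' vs 3 ')' OK
Ends with single ';': True
Full parse: OK
Valid: True

Answer: yes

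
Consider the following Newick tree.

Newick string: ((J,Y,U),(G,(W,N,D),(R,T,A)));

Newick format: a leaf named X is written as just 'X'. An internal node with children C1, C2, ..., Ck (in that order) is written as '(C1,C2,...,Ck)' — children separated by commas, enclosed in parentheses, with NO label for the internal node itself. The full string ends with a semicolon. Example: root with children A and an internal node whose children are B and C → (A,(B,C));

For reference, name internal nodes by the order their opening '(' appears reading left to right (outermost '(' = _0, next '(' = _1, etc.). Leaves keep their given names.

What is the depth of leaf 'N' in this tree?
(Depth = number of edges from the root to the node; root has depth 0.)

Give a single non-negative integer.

Answer: 3

Derivation:
Newick: ((J,Y,U),(G,(W,N,D),(R,T,A)));
Naming internals by '(' encounter order: outermost '(' = _0, next = _1, ...
Query node: N
Path from root: _0 -> _2 -> _3 -> N
Depth of N: 3 (number of edges from root)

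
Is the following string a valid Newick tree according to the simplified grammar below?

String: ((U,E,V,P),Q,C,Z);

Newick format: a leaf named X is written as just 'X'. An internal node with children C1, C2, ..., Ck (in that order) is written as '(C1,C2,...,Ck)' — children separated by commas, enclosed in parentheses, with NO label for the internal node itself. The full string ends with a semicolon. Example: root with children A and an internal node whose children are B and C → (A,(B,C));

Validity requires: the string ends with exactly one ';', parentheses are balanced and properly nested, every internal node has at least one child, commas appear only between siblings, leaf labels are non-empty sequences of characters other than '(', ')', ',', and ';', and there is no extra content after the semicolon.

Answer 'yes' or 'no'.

Answer: yes

Derivation:
Input: ((U,E,V,P),Q,C,Z);
Paren balance: 2 '(' vs 2 ')' OK
Ends with single ';': True
Full parse: OK
Valid: True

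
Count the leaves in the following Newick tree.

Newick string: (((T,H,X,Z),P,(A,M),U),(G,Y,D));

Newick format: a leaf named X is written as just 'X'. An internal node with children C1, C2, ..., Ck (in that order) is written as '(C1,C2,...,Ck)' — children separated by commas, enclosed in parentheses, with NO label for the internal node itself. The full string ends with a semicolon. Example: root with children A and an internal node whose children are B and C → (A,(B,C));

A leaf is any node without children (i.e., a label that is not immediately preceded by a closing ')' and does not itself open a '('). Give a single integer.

Newick: (((T,H,X,Z),P,(A,M),U),(G,Y,D));
Scan left-to-right; a leaf is any maximal label run not followed by '(':
  pos 3: leaf 'T' → count = 1
  pos 5: leaf 'H' → count = 2
  pos 7: leaf 'X' → count = 3
  pos 9: leaf 'Z' → count = 4
  pos 12: leaf 'P' → count = 5
  pos 15: leaf 'A' → count = 6
  pos 17: leaf 'M' → count = 7
  pos 20: leaf 'U' → count = 8
  pos 24: leaf 'G' → count = 9
  pos 26: leaf 'Y' → count = 10
  pos 28: leaf 'D' → count = 11
Total leaves: 11

Answer: 11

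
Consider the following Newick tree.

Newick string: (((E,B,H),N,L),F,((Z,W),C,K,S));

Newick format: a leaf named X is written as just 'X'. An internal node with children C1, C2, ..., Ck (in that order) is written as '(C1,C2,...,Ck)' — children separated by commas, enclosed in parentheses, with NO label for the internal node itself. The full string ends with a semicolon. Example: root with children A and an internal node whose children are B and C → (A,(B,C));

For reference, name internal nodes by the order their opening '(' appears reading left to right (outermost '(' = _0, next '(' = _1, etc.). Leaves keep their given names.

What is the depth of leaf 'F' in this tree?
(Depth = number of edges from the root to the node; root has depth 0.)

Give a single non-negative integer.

Newick: (((E,B,H),N,L),F,((Z,W),C,K,S));
Naming internals by '(' encounter order: outermost '(' = _0, next = _1, ...
Query node: F
Path from root: _0 -> F
Depth of F: 1 (number of edges from root)

Answer: 1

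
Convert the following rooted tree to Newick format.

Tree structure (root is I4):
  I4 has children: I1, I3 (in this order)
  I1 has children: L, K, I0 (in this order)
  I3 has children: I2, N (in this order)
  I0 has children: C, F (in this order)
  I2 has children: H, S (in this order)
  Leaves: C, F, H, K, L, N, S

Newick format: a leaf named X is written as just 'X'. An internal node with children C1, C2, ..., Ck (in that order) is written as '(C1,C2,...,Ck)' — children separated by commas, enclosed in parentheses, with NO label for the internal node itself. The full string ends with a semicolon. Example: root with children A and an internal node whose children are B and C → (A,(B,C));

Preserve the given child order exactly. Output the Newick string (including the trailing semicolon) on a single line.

Answer: ((L,K,(C,F)),((H,S),N));

Derivation:
internal I4 with children ['I1', 'I3']
  internal I1 with children ['L', 'K', 'I0']
    leaf 'L' → 'L'
    leaf 'K' → 'K'
    internal I0 with children ['C', 'F']
      leaf 'C' → 'C'
      leaf 'F' → 'F'
    → '(C,F)'
  → '(L,K,(C,F))'
  internal I3 with children ['I2', 'N']
    internal I2 with children ['H', 'S']
      leaf 'H' → 'H'
      leaf 'S' → 'S'
    → '(H,S)'
    leaf 'N' → 'N'
  → '((H,S),N)'
→ '((L,K,(C,F)),((H,S),N))'
Final: ((L,K,(C,F)),((H,S),N));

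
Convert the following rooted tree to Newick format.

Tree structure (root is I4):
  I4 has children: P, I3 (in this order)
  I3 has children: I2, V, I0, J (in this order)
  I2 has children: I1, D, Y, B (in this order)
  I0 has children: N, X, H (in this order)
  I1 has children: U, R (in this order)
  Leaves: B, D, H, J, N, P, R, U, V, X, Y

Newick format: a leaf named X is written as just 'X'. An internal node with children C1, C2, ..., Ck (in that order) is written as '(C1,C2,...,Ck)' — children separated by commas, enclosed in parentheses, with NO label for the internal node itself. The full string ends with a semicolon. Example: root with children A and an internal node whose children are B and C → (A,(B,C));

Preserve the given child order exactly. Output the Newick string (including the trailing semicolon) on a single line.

Answer: (P,(((U,R),D,Y,B),V,(N,X,H),J));

Derivation:
internal I4 with children ['P', 'I3']
  leaf 'P' → 'P'
  internal I3 with children ['I2', 'V', 'I0', 'J']
    internal I2 with children ['I1', 'D', 'Y', 'B']
      internal I1 with children ['U', 'R']
        leaf 'U' → 'U'
        leaf 'R' → 'R'
      → '(U,R)'
      leaf 'D' → 'D'
      leaf 'Y' → 'Y'
      leaf 'B' → 'B'
    → '((U,R),D,Y,B)'
    leaf 'V' → 'V'
    internal I0 with children ['N', 'X', 'H']
      leaf 'N' → 'N'
      leaf 'X' → 'X'
      leaf 'H' → 'H'
    → '(N,X,H)'
    leaf 'J' → 'J'
  → '(((U,R),D,Y,B),V,(N,X,H),J)'
→ '(P,(((U,R),D,Y,B),V,(N,X,H),J))'
Final: (P,(((U,R),D,Y,B),V,(N,X,H),J));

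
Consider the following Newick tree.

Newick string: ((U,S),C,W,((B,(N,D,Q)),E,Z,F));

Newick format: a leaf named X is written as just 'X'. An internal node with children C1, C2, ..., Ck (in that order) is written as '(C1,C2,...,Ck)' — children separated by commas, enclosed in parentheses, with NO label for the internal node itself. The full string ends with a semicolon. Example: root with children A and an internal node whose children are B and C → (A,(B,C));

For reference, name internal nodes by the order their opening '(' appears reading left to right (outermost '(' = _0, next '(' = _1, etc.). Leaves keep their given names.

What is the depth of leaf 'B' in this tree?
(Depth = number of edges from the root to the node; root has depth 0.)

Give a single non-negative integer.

Newick: ((U,S),C,W,((B,(N,D,Q)),E,Z,F));
Naming internals by '(' encounter order: outermost '(' = _0, next = _1, ...
Query node: B
Path from root: _0 -> _2 -> _3 -> B
Depth of B: 3 (number of edges from root)

Answer: 3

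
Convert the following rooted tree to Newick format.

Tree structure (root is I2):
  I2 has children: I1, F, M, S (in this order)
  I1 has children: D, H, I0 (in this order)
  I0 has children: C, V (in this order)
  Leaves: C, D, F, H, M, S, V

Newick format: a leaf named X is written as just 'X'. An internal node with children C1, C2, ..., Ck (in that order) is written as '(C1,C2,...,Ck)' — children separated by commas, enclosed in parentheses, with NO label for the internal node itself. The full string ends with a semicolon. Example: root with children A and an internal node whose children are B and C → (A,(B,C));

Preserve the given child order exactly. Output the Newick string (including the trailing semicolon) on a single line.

internal I2 with children ['I1', 'F', 'M', 'S']
  internal I1 with children ['D', 'H', 'I0']
    leaf 'D' → 'D'
    leaf 'H' → 'H'
    internal I0 with children ['C', 'V']
      leaf 'C' → 'C'
      leaf 'V' → 'V'
    → '(C,V)'
  → '(D,H,(C,V))'
  leaf 'F' → 'F'
  leaf 'M' → 'M'
  leaf 'S' → 'S'
→ '((D,H,(C,V)),F,M,S)'
Final: ((D,H,(C,V)),F,M,S);

Answer: ((D,H,(C,V)),F,M,S);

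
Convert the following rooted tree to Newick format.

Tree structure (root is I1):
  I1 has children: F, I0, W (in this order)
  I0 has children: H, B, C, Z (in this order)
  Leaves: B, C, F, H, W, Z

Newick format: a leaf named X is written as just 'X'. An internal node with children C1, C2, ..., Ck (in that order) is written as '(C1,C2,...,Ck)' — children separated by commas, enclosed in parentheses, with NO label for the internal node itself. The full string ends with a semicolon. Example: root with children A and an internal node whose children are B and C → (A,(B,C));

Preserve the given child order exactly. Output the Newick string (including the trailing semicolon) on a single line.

internal I1 with children ['F', 'I0', 'W']
  leaf 'F' → 'F'
  internal I0 with children ['H', 'B', 'C', 'Z']
    leaf 'H' → 'H'
    leaf 'B' → 'B'
    leaf 'C' → 'C'
    leaf 'Z' → 'Z'
  → '(H,B,C,Z)'
  leaf 'W' → 'W'
→ '(F,(H,B,C,Z),W)'
Final: (F,(H,B,C,Z),W);

Answer: (F,(H,B,C,Z),W);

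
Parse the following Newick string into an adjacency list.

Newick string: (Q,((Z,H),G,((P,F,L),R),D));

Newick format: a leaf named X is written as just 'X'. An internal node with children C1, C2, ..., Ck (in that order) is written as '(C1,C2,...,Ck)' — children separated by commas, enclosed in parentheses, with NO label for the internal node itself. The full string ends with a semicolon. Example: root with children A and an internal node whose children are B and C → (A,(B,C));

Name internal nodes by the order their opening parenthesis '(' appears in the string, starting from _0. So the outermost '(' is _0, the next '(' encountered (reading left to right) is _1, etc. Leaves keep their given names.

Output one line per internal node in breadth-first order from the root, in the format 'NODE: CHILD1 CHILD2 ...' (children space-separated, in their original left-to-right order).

Input: (Q,((Z,H),G,((P,F,L),R),D));
Scanning left-to-right, naming '(' by encounter order:
  pos 0: '(' -> open internal node _0 (depth 1)
  pos 3: '(' -> open internal node _1 (depth 2)
  pos 4: '(' -> open internal node _2 (depth 3)
  pos 8: ')' -> close internal node _2 (now at depth 2)
  pos 12: '(' -> open internal node _3 (depth 3)
  pos 13: '(' -> open internal node _4 (depth 4)
  pos 19: ')' -> close internal node _4 (now at depth 3)
  pos 22: ')' -> close internal node _3 (now at depth 2)
  pos 25: ')' -> close internal node _1 (now at depth 1)
  pos 26: ')' -> close internal node _0 (now at depth 0)
Total internal nodes: 5
BFS adjacency from root:
  _0: Q _1
  _1: _2 G _3 D
  _2: Z H
  _3: _4 R
  _4: P F L

Answer: _0: Q _1
_1: _2 G _3 D
_2: Z H
_3: _4 R
_4: P F L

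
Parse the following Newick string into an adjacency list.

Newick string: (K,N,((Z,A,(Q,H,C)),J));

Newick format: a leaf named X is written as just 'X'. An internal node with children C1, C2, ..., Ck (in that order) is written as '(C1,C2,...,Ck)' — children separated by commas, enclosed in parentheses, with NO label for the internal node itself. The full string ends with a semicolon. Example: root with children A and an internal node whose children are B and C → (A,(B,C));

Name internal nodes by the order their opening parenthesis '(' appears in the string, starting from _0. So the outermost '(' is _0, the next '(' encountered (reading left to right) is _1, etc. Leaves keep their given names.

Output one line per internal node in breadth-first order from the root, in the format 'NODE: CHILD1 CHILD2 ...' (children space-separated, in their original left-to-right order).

Answer: _0: K N _1
_1: _2 J
_2: Z A _3
_3: Q H C

Derivation:
Input: (K,N,((Z,A,(Q,H,C)),J));
Scanning left-to-right, naming '(' by encounter order:
  pos 0: '(' -> open internal node _0 (depth 1)
  pos 5: '(' -> open internal node _1 (depth 2)
  pos 6: '(' -> open internal node _2 (depth 3)
  pos 11: '(' -> open internal node _3 (depth 4)
  pos 17: ')' -> close internal node _3 (now at depth 3)
  pos 18: ')' -> close internal node _2 (now at depth 2)
  pos 21: ')' -> close internal node _1 (now at depth 1)
  pos 22: ')' -> close internal node _0 (now at depth 0)
Total internal nodes: 4
BFS adjacency from root:
  _0: K N _1
  _1: _2 J
  _2: Z A _3
  _3: Q H C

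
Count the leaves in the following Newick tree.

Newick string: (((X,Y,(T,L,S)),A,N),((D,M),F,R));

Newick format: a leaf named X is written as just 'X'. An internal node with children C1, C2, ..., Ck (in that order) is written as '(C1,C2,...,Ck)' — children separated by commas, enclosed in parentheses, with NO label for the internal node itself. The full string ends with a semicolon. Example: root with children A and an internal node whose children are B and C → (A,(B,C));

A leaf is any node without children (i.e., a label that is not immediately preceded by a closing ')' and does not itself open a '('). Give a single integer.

Answer: 11

Derivation:
Newick: (((X,Y,(T,L,S)),A,N),((D,M),F,R));
Scan left-to-right; a leaf is any maximal label run not followed by '(':
  pos 3: leaf 'X' → count = 1
  pos 5: leaf 'Y' → count = 2
  pos 8: leaf 'T' → count = 3
  pos 10: leaf 'L' → count = 4
  pos 12: leaf 'S' → count = 5
  pos 16: leaf 'A' → count = 6
  pos 18: leaf 'N' → count = 7
  pos 23: leaf 'D' → count = 8
  pos 25: leaf 'M' → count = 9
  pos 28: leaf 'F' → count = 10
  pos 30: leaf 'R' → count = 11
Total leaves: 11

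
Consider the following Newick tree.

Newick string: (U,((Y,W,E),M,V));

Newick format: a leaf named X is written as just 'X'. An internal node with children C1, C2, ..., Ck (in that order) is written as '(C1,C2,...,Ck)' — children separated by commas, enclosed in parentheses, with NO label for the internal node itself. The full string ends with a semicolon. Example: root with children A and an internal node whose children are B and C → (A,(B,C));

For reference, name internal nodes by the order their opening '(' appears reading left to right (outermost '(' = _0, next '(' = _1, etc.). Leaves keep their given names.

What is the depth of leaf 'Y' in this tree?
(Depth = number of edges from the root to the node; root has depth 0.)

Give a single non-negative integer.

Newick: (U,((Y,W,E),M,V));
Naming internals by '(' encounter order: outermost '(' = _0, next = _1, ...
Query node: Y
Path from root: _0 -> _1 -> _2 -> Y
Depth of Y: 3 (number of edges from root)

Answer: 3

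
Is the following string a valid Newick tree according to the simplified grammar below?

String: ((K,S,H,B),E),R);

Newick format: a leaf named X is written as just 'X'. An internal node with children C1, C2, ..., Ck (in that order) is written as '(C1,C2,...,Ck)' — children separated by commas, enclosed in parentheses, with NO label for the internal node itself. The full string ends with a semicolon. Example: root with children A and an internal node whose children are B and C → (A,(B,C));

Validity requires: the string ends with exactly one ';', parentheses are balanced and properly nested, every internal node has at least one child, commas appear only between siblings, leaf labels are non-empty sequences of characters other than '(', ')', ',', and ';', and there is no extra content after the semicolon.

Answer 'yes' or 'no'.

Input: ((K,S,H,B),E),R);
Paren balance: 2 '(' vs 3 ')' MISMATCH
Ends with single ';': True
Full parse: FAILS (extra content after tree at pos 13)
Valid: False

Answer: no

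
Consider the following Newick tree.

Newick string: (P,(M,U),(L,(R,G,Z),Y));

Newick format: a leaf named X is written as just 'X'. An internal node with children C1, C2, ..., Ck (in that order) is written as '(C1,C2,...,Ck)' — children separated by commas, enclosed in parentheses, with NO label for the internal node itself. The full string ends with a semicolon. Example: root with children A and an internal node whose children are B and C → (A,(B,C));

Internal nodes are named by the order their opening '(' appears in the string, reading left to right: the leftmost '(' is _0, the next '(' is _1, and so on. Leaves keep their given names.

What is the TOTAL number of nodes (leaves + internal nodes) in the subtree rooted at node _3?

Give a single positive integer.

Answer: 4

Derivation:
Newick: (P,(M,U),(L,(R,G,Z),Y));
Locate _3: it is the '(' at position 12 (the 4th '(' reading left to right).
Query: subtree rooted at _3
_3: subtree_size = 1 + 3
  R: subtree_size = 1 + 0
  G: subtree_size = 1 + 0
  Z: subtree_size = 1 + 0
Total subtree size of _3: 4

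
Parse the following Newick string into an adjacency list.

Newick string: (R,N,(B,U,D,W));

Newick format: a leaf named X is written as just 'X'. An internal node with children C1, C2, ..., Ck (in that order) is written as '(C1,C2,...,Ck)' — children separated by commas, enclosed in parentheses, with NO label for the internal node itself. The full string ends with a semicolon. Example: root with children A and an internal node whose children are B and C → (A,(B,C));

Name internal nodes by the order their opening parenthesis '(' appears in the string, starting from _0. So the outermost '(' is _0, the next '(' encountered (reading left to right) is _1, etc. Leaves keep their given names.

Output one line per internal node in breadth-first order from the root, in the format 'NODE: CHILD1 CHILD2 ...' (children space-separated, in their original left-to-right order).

Input: (R,N,(B,U,D,W));
Scanning left-to-right, naming '(' by encounter order:
  pos 0: '(' -> open internal node _0 (depth 1)
  pos 5: '(' -> open internal node _1 (depth 2)
  pos 13: ')' -> close internal node _1 (now at depth 1)
  pos 14: ')' -> close internal node _0 (now at depth 0)
Total internal nodes: 2
BFS adjacency from root:
  _0: R N _1
  _1: B U D W

Answer: _0: R N _1
_1: B U D W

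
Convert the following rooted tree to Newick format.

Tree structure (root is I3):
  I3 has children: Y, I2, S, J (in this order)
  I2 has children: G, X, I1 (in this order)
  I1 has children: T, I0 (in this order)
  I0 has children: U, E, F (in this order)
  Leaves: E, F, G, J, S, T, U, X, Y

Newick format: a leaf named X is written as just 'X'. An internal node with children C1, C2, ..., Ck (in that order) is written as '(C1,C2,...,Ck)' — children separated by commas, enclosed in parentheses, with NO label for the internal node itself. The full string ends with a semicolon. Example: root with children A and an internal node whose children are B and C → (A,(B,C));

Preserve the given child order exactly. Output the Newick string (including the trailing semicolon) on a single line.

Answer: (Y,(G,X,(T,(U,E,F))),S,J);

Derivation:
internal I3 with children ['Y', 'I2', 'S', 'J']
  leaf 'Y' → 'Y'
  internal I2 with children ['G', 'X', 'I1']
    leaf 'G' → 'G'
    leaf 'X' → 'X'
    internal I1 with children ['T', 'I0']
      leaf 'T' → 'T'
      internal I0 with children ['U', 'E', 'F']
        leaf 'U' → 'U'
        leaf 'E' → 'E'
        leaf 'F' → 'F'
      → '(U,E,F)'
    → '(T,(U,E,F))'
  → '(G,X,(T,(U,E,F)))'
  leaf 'S' → 'S'
  leaf 'J' → 'J'
→ '(Y,(G,X,(T,(U,E,F))),S,J)'
Final: (Y,(G,X,(T,(U,E,F))),S,J);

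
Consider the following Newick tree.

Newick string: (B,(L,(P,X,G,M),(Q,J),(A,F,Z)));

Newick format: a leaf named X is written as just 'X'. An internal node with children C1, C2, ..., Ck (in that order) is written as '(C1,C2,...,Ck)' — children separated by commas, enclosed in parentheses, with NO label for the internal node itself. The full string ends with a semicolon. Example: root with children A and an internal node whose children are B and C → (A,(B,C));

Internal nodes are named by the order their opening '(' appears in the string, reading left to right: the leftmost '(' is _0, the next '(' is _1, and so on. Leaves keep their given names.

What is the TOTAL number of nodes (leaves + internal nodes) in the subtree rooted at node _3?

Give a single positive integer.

Newick: (B,(L,(P,X,G,M),(Q,J),(A,F,Z)));
Locate _3: it is the '(' at position 16 (the 4th '(' reading left to right).
Query: subtree rooted at _3
_3: subtree_size = 1 + 2
  Q: subtree_size = 1 + 0
  J: subtree_size = 1 + 0
Total subtree size of _3: 3

Answer: 3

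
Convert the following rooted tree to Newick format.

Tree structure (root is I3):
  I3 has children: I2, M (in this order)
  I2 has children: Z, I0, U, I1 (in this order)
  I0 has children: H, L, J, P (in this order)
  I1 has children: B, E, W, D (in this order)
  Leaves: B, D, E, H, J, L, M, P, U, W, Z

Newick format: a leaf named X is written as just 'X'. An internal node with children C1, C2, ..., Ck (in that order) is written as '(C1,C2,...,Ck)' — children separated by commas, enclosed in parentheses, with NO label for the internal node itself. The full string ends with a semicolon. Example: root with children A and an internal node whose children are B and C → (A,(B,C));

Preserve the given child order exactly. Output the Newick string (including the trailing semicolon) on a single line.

Answer: ((Z,(H,L,J,P),U,(B,E,W,D)),M);

Derivation:
internal I3 with children ['I2', 'M']
  internal I2 with children ['Z', 'I0', 'U', 'I1']
    leaf 'Z' → 'Z'
    internal I0 with children ['H', 'L', 'J', 'P']
      leaf 'H' → 'H'
      leaf 'L' → 'L'
      leaf 'J' → 'J'
      leaf 'P' → 'P'
    → '(H,L,J,P)'
    leaf 'U' → 'U'
    internal I1 with children ['B', 'E', 'W', 'D']
      leaf 'B' → 'B'
      leaf 'E' → 'E'
      leaf 'W' → 'W'
      leaf 'D' → 'D'
    → '(B,E,W,D)'
  → '(Z,(H,L,J,P),U,(B,E,W,D))'
  leaf 'M' → 'M'
→ '((Z,(H,L,J,P),U,(B,E,W,D)),M)'
Final: ((Z,(H,L,J,P),U,(B,E,W,D)),M);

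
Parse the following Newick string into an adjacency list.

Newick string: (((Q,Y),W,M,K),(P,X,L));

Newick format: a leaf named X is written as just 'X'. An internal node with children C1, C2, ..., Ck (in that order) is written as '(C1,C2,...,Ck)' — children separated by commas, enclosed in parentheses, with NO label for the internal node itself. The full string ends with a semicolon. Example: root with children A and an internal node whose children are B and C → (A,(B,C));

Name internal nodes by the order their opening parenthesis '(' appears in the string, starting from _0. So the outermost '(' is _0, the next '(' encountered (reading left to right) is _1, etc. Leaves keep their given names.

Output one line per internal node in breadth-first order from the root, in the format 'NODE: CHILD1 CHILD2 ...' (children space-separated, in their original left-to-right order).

Answer: _0: _1 _3
_1: _2 W M K
_3: P X L
_2: Q Y

Derivation:
Input: (((Q,Y),W,M,K),(P,X,L));
Scanning left-to-right, naming '(' by encounter order:
  pos 0: '(' -> open internal node _0 (depth 1)
  pos 1: '(' -> open internal node _1 (depth 2)
  pos 2: '(' -> open internal node _2 (depth 3)
  pos 6: ')' -> close internal node _2 (now at depth 2)
  pos 13: ')' -> close internal node _1 (now at depth 1)
  pos 15: '(' -> open internal node _3 (depth 2)
  pos 21: ')' -> close internal node _3 (now at depth 1)
  pos 22: ')' -> close internal node _0 (now at depth 0)
Total internal nodes: 4
BFS adjacency from root:
  _0: _1 _3
  _1: _2 W M K
  _3: P X L
  _2: Q Y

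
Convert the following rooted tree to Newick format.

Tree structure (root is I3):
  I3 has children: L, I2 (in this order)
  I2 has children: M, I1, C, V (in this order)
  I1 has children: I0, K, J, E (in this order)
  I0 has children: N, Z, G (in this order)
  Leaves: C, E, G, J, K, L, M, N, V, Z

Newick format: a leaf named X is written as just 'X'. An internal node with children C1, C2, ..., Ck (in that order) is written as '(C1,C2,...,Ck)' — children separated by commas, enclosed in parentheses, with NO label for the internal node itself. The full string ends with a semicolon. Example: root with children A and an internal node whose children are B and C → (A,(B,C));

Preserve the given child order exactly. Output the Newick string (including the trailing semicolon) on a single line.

internal I3 with children ['L', 'I2']
  leaf 'L' → 'L'
  internal I2 with children ['M', 'I1', 'C', 'V']
    leaf 'M' → 'M'
    internal I1 with children ['I0', 'K', 'J', 'E']
      internal I0 with children ['N', 'Z', 'G']
        leaf 'N' → 'N'
        leaf 'Z' → 'Z'
        leaf 'G' → 'G'
      → '(N,Z,G)'
      leaf 'K' → 'K'
      leaf 'J' → 'J'
      leaf 'E' → 'E'
    → '((N,Z,G),K,J,E)'
    leaf 'C' → 'C'
    leaf 'V' → 'V'
  → '(M,((N,Z,G),K,J,E),C,V)'
→ '(L,(M,((N,Z,G),K,J,E),C,V))'
Final: (L,(M,((N,Z,G),K,J,E),C,V));

Answer: (L,(M,((N,Z,G),K,J,E),C,V));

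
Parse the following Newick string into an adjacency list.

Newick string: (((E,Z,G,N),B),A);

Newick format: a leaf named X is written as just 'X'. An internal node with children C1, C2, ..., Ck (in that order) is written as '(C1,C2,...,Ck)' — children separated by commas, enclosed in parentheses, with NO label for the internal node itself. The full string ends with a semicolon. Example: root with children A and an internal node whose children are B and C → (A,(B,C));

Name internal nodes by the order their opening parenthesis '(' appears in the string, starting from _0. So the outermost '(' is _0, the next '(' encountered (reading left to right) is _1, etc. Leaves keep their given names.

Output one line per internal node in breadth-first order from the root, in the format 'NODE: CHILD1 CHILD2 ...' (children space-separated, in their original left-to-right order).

Input: (((E,Z,G,N),B),A);
Scanning left-to-right, naming '(' by encounter order:
  pos 0: '(' -> open internal node _0 (depth 1)
  pos 1: '(' -> open internal node _1 (depth 2)
  pos 2: '(' -> open internal node _2 (depth 3)
  pos 10: ')' -> close internal node _2 (now at depth 2)
  pos 13: ')' -> close internal node _1 (now at depth 1)
  pos 16: ')' -> close internal node _0 (now at depth 0)
Total internal nodes: 3
BFS adjacency from root:
  _0: _1 A
  _1: _2 B
  _2: E Z G N

Answer: _0: _1 A
_1: _2 B
_2: E Z G N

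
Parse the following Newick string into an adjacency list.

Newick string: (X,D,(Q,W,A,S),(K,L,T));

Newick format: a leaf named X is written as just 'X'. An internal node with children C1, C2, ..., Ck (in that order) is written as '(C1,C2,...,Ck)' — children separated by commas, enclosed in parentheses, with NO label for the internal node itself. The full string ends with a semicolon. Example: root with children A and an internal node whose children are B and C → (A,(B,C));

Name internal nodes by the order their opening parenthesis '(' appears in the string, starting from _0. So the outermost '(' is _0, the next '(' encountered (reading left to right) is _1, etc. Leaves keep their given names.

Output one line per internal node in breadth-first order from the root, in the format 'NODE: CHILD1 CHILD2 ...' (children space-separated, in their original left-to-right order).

Answer: _0: X D _1 _2
_1: Q W A S
_2: K L T

Derivation:
Input: (X,D,(Q,W,A,S),(K,L,T));
Scanning left-to-right, naming '(' by encounter order:
  pos 0: '(' -> open internal node _0 (depth 1)
  pos 5: '(' -> open internal node _1 (depth 2)
  pos 13: ')' -> close internal node _1 (now at depth 1)
  pos 15: '(' -> open internal node _2 (depth 2)
  pos 21: ')' -> close internal node _2 (now at depth 1)
  pos 22: ')' -> close internal node _0 (now at depth 0)
Total internal nodes: 3
BFS adjacency from root:
  _0: X D _1 _2
  _1: Q W A S
  _2: K L T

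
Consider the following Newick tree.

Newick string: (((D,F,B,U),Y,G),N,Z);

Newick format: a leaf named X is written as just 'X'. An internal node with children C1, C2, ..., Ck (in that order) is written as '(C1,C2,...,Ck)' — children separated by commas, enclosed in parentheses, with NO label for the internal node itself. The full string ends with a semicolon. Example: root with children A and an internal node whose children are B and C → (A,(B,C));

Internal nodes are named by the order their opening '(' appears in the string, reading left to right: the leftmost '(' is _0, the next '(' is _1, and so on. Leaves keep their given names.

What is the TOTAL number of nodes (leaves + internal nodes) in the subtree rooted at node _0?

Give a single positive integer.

Answer: 11

Derivation:
Newick: (((D,F,B,U),Y,G),N,Z);
Locate _0: it is the '(' at position 0 (the 1st '(' reading left to right).
Query: subtree rooted at _0
_0: subtree_size = 1 + 10
  _1: subtree_size = 1 + 7
    _2: subtree_size = 1 + 4
      D: subtree_size = 1 + 0
      F: subtree_size = 1 + 0
      B: subtree_size = 1 + 0
      U: subtree_size = 1 + 0
    Y: subtree_size = 1 + 0
    G: subtree_size = 1 + 0
  N: subtree_size = 1 + 0
  Z: subtree_size = 1 + 0
Total subtree size of _0: 11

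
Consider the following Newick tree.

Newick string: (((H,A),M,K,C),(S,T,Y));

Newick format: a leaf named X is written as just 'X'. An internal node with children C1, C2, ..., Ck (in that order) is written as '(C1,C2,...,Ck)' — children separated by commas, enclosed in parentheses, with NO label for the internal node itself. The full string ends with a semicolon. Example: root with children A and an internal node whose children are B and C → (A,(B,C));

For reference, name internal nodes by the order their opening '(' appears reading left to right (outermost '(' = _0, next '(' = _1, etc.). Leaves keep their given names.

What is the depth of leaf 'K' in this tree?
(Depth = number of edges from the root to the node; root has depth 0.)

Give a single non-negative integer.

Answer: 2

Derivation:
Newick: (((H,A),M,K,C),(S,T,Y));
Naming internals by '(' encounter order: outermost '(' = _0, next = _1, ...
Query node: K
Path from root: _0 -> _1 -> K
Depth of K: 2 (number of edges from root)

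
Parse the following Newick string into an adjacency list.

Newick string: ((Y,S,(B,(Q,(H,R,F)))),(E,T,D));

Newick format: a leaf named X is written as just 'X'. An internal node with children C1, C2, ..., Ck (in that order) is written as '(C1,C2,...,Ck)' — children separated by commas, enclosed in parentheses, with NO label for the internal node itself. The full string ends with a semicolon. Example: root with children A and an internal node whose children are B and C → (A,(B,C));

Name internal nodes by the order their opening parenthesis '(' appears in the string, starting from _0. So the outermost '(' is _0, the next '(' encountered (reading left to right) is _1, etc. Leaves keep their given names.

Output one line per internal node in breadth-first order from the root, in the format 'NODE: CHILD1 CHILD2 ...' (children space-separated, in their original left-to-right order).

Input: ((Y,S,(B,(Q,(H,R,F)))),(E,T,D));
Scanning left-to-right, naming '(' by encounter order:
  pos 0: '(' -> open internal node _0 (depth 1)
  pos 1: '(' -> open internal node _1 (depth 2)
  pos 6: '(' -> open internal node _2 (depth 3)
  pos 9: '(' -> open internal node _3 (depth 4)
  pos 12: '(' -> open internal node _4 (depth 5)
  pos 18: ')' -> close internal node _4 (now at depth 4)
  pos 19: ')' -> close internal node _3 (now at depth 3)
  pos 20: ')' -> close internal node _2 (now at depth 2)
  pos 21: ')' -> close internal node _1 (now at depth 1)
  pos 23: '(' -> open internal node _5 (depth 2)
  pos 29: ')' -> close internal node _5 (now at depth 1)
  pos 30: ')' -> close internal node _0 (now at depth 0)
Total internal nodes: 6
BFS adjacency from root:
  _0: _1 _5
  _1: Y S _2
  _5: E T D
  _2: B _3
  _3: Q _4
  _4: H R F

Answer: _0: _1 _5
_1: Y S _2
_5: E T D
_2: B _3
_3: Q _4
_4: H R F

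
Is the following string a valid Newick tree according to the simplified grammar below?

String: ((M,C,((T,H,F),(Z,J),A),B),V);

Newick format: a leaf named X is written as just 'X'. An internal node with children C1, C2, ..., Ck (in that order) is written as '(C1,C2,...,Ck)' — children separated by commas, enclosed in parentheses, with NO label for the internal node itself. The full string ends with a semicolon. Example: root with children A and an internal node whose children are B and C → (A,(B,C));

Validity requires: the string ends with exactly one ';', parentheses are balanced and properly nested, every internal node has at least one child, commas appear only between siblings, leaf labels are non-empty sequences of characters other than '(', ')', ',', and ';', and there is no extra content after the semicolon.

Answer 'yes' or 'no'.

Answer: yes

Derivation:
Input: ((M,C,((T,H,F),(Z,J),A),B),V);
Paren balance: 5 '(' vs 5 ')' OK
Ends with single ';': True
Full parse: OK
Valid: True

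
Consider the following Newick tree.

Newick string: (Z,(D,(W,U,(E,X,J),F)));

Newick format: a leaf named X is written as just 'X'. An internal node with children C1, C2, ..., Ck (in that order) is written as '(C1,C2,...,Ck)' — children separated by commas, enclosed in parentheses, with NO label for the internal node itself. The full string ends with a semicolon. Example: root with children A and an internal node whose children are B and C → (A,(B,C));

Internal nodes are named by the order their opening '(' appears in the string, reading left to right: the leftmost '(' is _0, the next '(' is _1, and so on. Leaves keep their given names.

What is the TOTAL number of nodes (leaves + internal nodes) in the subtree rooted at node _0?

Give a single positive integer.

Answer: 12

Derivation:
Newick: (Z,(D,(W,U,(E,X,J),F)));
Locate _0: it is the '(' at position 0 (the 1st '(' reading left to right).
Query: subtree rooted at _0
_0: subtree_size = 1 + 11
  Z: subtree_size = 1 + 0
  _1: subtree_size = 1 + 9
    D: subtree_size = 1 + 0
    _2: subtree_size = 1 + 7
      W: subtree_size = 1 + 0
      U: subtree_size = 1 + 0
      _3: subtree_size = 1 + 3
        E: subtree_size = 1 + 0
        X: subtree_size = 1 + 0
        J: subtree_size = 1 + 0
      F: subtree_size = 1 + 0
Total subtree size of _0: 12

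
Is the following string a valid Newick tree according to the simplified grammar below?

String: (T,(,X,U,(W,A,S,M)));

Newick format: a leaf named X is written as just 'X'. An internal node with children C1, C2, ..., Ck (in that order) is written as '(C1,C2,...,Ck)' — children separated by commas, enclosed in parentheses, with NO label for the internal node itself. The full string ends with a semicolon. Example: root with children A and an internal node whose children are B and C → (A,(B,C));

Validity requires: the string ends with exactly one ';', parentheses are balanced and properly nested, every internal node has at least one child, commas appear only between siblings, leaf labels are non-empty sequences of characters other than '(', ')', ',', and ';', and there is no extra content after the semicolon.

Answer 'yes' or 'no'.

Answer: no

Derivation:
Input: (T,(,X,U,(W,A,S,M)));
Paren balance: 3 '(' vs 3 ')' OK
Ends with single ';': True
Full parse: FAILS (empty leaf label at pos 4)
Valid: False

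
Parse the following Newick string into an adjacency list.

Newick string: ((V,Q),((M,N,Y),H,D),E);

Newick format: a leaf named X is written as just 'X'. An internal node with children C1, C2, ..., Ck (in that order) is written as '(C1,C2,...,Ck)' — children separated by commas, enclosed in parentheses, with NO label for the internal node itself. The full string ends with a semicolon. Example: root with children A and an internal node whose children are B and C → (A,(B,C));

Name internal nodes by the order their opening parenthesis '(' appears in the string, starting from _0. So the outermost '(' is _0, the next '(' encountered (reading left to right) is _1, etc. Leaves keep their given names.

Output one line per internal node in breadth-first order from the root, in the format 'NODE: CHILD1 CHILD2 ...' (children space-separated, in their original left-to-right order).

Answer: _0: _1 _2 E
_1: V Q
_2: _3 H D
_3: M N Y

Derivation:
Input: ((V,Q),((M,N,Y),H,D),E);
Scanning left-to-right, naming '(' by encounter order:
  pos 0: '(' -> open internal node _0 (depth 1)
  pos 1: '(' -> open internal node _1 (depth 2)
  pos 5: ')' -> close internal node _1 (now at depth 1)
  pos 7: '(' -> open internal node _2 (depth 2)
  pos 8: '(' -> open internal node _3 (depth 3)
  pos 14: ')' -> close internal node _3 (now at depth 2)
  pos 19: ')' -> close internal node _2 (now at depth 1)
  pos 22: ')' -> close internal node _0 (now at depth 0)
Total internal nodes: 4
BFS adjacency from root:
  _0: _1 _2 E
  _1: V Q
  _2: _3 H D
  _3: M N Y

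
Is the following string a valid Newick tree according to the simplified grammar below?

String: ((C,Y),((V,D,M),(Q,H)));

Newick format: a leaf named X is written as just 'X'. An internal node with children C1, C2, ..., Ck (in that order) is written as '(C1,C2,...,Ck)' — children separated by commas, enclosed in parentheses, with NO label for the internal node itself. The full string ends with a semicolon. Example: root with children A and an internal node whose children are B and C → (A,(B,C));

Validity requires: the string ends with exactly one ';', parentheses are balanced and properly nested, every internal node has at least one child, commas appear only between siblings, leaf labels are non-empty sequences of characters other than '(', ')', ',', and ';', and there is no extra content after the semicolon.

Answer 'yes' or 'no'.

Answer: yes

Derivation:
Input: ((C,Y),((V,D,M),(Q,H)));
Paren balance: 5 '(' vs 5 ')' OK
Ends with single ';': True
Full parse: OK
Valid: True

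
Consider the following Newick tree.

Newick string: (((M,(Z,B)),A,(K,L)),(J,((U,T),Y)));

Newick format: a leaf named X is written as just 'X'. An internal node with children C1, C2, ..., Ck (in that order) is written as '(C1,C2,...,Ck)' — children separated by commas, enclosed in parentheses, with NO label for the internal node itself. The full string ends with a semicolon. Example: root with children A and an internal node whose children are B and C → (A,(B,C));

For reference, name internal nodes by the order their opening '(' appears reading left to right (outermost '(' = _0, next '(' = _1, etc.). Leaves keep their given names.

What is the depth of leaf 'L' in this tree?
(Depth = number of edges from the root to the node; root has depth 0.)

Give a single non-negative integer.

Answer: 3

Derivation:
Newick: (((M,(Z,B)),A,(K,L)),(J,((U,T),Y)));
Naming internals by '(' encounter order: outermost '(' = _0, next = _1, ...
Query node: L
Path from root: _0 -> _1 -> _4 -> L
Depth of L: 3 (number of edges from root)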